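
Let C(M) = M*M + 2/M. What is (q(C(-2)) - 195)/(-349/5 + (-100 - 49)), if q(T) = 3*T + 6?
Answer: 450/547 ≈ 0.82267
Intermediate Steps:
C(M) = M**2 + 2/M
q(T) = 6 + 3*T
(q(C(-2)) - 195)/(-349/5 + (-100 - 49)) = ((6 + 3*((2 + (-2)**3)/(-2))) - 195)/(-349/5 + (-100 - 49)) = ((6 + 3*(-(2 - 8)/2)) - 195)/(-349*1/5 - 149) = ((6 + 3*(-1/2*(-6))) - 195)/(-349/5 - 149) = ((6 + 3*3) - 195)/(-1094/5) = ((6 + 9) - 195)*(-5/1094) = (15 - 195)*(-5/1094) = -180*(-5/1094) = 450/547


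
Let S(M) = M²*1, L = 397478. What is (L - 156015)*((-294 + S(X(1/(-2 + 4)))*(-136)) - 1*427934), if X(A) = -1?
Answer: -103434056532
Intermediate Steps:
S(M) = M²
(L - 156015)*((-294 + S(X(1/(-2 + 4)))*(-136)) - 1*427934) = (397478 - 156015)*((-294 + (-1)²*(-136)) - 1*427934) = 241463*((-294 + 1*(-136)) - 427934) = 241463*((-294 - 136) - 427934) = 241463*(-430 - 427934) = 241463*(-428364) = -103434056532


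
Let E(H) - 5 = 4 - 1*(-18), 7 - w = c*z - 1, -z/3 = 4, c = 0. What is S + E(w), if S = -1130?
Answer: -1103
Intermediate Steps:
z = -12 (z = -3*4 = -12)
w = 8 (w = 7 - (0*(-12) - 1) = 7 - (0 - 1) = 7 - 1*(-1) = 7 + 1 = 8)
E(H) = 27 (E(H) = 5 + (4 - 1*(-18)) = 5 + (4 + 18) = 5 + 22 = 27)
S + E(w) = -1130 + 27 = -1103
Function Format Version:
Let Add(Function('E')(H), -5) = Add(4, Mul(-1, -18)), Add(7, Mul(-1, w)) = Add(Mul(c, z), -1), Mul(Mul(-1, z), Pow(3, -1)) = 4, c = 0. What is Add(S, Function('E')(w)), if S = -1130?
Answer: -1103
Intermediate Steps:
z = -12 (z = Mul(-3, 4) = -12)
w = 8 (w = Add(7, Mul(-1, Add(Mul(0, -12), -1))) = Add(7, Mul(-1, Add(0, -1))) = Add(7, Mul(-1, -1)) = Add(7, 1) = 8)
Function('E')(H) = 27 (Function('E')(H) = Add(5, Add(4, Mul(-1, -18))) = Add(5, Add(4, 18)) = Add(5, 22) = 27)
Add(S, Function('E')(w)) = Add(-1130, 27) = -1103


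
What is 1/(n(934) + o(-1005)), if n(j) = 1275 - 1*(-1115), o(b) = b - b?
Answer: 1/2390 ≈ 0.00041841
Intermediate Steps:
o(b) = 0
n(j) = 2390 (n(j) = 1275 + 1115 = 2390)
1/(n(934) + o(-1005)) = 1/(2390 + 0) = 1/2390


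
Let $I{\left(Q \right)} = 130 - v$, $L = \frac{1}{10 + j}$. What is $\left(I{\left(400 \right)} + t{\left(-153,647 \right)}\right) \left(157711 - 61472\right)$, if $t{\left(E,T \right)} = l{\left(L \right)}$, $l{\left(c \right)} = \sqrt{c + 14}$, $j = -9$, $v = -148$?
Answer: $26754442 + 96239 \sqrt{15} \approx 2.7127 \cdot 10^{7}$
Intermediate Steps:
$L = 1$ ($L = \frac{1}{10 - 9} = 1^{-1} = 1$)
$l{\left(c \right)} = \sqrt{14 + c}$
$t{\left(E,T \right)} = \sqrt{15}$ ($t{\left(E,T \right)} = \sqrt{14 + 1} = \sqrt{15}$)
$I{\left(Q \right)} = 278$ ($I{\left(Q \right)} = 130 - -148 = 130 + 148 = 278$)
$\left(I{\left(400 \right)} + t{\left(-153,647 \right)}\right) \left(157711 - 61472\right) = \left(278 + \sqrt{15}\right) \left(157711 - 61472\right) = \left(278 + \sqrt{15}\right) 96239 = 26754442 + 96239 \sqrt{15}$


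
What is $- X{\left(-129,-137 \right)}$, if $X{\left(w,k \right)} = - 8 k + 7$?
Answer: $-1103$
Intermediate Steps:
$X{\left(w,k \right)} = 7 - 8 k$
$- X{\left(-129,-137 \right)} = - (7 - -1096) = - (7 + 1096) = \left(-1\right) 1103 = -1103$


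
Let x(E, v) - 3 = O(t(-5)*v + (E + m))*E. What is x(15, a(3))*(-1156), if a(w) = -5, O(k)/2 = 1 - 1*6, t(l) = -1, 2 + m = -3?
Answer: 169932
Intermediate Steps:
m = -5 (m = -2 - 3 = -5)
O(k) = -10 (O(k) = 2*(1 - 1*6) = 2*(1 - 6) = 2*(-5) = -10)
x(E, v) = 3 - 10*E
x(15, a(3))*(-1156) = (3 - 10*15)*(-1156) = (3 - 150)*(-1156) = -147*(-1156) = 169932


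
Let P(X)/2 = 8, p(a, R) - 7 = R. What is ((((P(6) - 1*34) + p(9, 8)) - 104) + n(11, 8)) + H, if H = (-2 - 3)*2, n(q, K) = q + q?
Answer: -95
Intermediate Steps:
n(q, K) = 2*q
p(a, R) = 7 + R
H = -10 (H = -5*2 = -10)
P(X) = 16 (P(X) = 2*8 = 16)
((((P(6) - 1*34) + p(9, 8)) - 104) + n(11, 8)) + H = ((((16 - 1*34) + (7 + 8)) - 104) + 2*11) - 10 = ((((16 - 34) + 15) - 104) + 22) - 10 = (((-18 + 15) - 104) + 22) - 10 = ((-3 - 104) + 22) - 10 = (-107 + 22) - 10 = -85 - 10 = -95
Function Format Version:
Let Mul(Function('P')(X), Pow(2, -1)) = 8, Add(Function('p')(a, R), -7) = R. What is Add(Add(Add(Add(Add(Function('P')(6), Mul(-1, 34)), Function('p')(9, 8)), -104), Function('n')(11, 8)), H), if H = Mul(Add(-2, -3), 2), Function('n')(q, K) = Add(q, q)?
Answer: -95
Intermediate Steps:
Function('n')(q, K) = Mul(2, q)
Function('p')(a, R) = Add(7, R)
H = -10 (H = Mul(-5, 2) = -10)
Function('P')(X) = 16 (Function('P')(X) = Mul(2, 8) = 16)
Add(Add(Add(Add(Add(Function('P')(6), Mul(-1, 34)), Function('p')(9, 8)), -104), Function('n')(11, 8)), H) = Add(Add(Add(Add(Add(16, Mul(-1, 34)), Add(7, 8)), -104), Mul(2, 11)), -10) = Add(Add(Add(Add(Add(16, -34), 15), -104), 22), -10) = Add(Add(Add(Add(-18, 15), -104), 22), -10) = Add(Add(Add(-3, -104), 22), -10) = Add(Add(-107, 22), -10) = Add(-85, -10) = -95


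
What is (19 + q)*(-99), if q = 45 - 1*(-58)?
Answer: -12078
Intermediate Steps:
q = 103 (q = 45 + 58 = 103)
(19 + q)*(-99) = (19 + 103)*(-99) = 122*(-99) = -12078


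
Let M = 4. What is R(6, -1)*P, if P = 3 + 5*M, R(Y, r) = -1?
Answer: -23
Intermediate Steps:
P = 23 (P = 3 + 5*4 = 3 + 20 = 23)
R(6, -1)*P = -1*23 = -23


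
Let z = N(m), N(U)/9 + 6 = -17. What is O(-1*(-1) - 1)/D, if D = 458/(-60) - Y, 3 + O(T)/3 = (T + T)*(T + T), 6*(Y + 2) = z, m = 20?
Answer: -135/433 ≈ -0.31178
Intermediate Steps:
N(U) = -207 (N(U) = -54 + 9*(-17) = -54 - 153 = -207)
z = -207
Y = -73/2 (Y = -2 + (⅙)*(-207) = -2 - 69/2 = -73/2 ≈ -36.500)
O(T) = -9 + 12*T² (O(T) = -9 + 3*((T + T)*(T + T)) = -9 + 3*((2*T)*(2*T)) = -9 + 3*(4*T²) = -9 + 12*T²)
D = 433/15 (D = 458/(-60) - 1*(-73/2) = 458*(-1/60) + 73/2 = -229/30 + 73/2 = 433/15 ≈ 28.867)
O(-1*(-1) - 1)/D = (-9 + 12*(-1*(-1) - 1)²)/(433/15) = (-9 + 12*(1 - 1)²)*(15/433) = (-9 + 12*0²)*(15/433) = (-9 + 12*0)*(15/433) = (-9 + 0)*(15/433) = -9*15/433 = -135/433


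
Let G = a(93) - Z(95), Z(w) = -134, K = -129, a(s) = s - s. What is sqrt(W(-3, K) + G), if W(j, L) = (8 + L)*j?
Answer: sqrt(497) ≈ 22.293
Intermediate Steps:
a(s) = 0
W(j, L) = j*(8 + L)
G = 134 (G = 0 - 1*(-134) = 0 + 134 = 134)
sqrt(W(-3, K) + G) = sqrt(-3*(8 - 129) + 134) = sqrt(-3*(-121) + 134) = sqrt(363 + 134) = sqrt(497)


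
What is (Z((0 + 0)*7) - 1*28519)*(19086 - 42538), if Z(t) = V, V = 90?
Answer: 666716908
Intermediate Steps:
Z(t) = 90
(Z((0 + 0)*7) - 1*28519)*(19086 - 42538) = (90 - 1*28519)*(19086 - 42538) = (90 - 28519)*(-23452) = -28429*(-23452) = 666716908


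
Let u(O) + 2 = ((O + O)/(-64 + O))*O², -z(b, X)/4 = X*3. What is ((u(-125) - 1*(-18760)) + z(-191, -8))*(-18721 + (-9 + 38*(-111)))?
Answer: -171413665888/189 ≈ -9.0695e+8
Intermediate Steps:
z(b, X) = -12*X (z(b, X) = -4*X*3 = -12*X)
u(O) = -2 + 2*O³/(-64 + O) (u(O) = -2 + ((O + O)/(-64 + O))*O² = -2 + ((2*O)/(-64 + O))*O² = -2 + (2*O/(-64 + O))*O² = -2 + 2*O³/(-64 + O))
((u(-125) - 1*(-18760)) + z(-191, -8))*(-18721 + (-9 + 38*(-111))) = ((2*(64 + (-125)³ - 1*(-125))/(-64 - 125) - 1*(-18760)) - 12*(-8))*(-18721 + (-9 + 38*(-111))) = ((2*(64 - 1953125 + 125)/(-189) + 18760) + 96)*(-18721 + (-9 - 4218)) = ((2*(-1/189)*(-1952936) + 18760) + 96)*(-18721 - 4227) = ((3905872/189 + 18760) + 96)*(-22948) = (7451512/189 + 96)*(-22948) = (7469656/189)*(-22948) = -171413665888/189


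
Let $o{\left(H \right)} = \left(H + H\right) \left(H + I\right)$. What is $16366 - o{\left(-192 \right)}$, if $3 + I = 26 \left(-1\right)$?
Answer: $-68498$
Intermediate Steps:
$I = -29$ ($I = -3 + 26 \left(-1\right) = -3 - 26 = -29$)
$o{\left(H \right)} = 2 H \left(-29 + H\right)$ ($o{\left(H \right)} = \left(H + H\right) \left(H - 29\right) = 2 H \left(-29 + H\right)$)
$16366 - o{\left(-192 \right)} = 16366 - 2 \left(-192\right) \left(-29 - 192\right) = 16366 - 2 \left(-192\right) \left(-221\right) = 16366 - 84864 = -68498$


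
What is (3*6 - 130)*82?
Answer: -9184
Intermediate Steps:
(3*6 - 130)*82 = (18 - 130)*82 = -112*82 = -9184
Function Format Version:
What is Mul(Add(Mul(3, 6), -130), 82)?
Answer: -9184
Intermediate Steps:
Mul(Add(Mul(3, 6), -130), 82) = Mul(Add(18, -130), 82) = Mul(-112, 82) = -9184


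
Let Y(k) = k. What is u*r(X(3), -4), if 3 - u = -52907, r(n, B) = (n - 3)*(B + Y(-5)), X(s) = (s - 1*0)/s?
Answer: 952380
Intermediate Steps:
X(s) = 1 (X(s) = (s + 0)/s = s/s = 1)
r(n, B) = (-5 + B)*(-3 + n) (r(n, B) = (n - 3)*(B - 5) = (-3 + n)*(-5 + B) = (-5 + B)*(-3 + n))
u = 52910 (u = 3 - 1*(-52907) = 3 + 52907 = 52910)
u*r(X(3), -4) = 52910*(15 - 5*1 - 3*(-4) - 4*1) = 52910*(15 - 5 + 12 - 4) = 52910*18 = 952380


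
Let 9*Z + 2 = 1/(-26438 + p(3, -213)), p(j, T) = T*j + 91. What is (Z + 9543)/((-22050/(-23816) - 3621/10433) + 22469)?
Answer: 15996735504072882/37666171957368389 ≈ 0.42470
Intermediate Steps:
p(j, T) = 91 + T*j
Z = -5997/26986 (Z = -2/9 + 1/(9*(-26438 + (91 - 213*3))) = -2/9 + 1/(9*(-26438 + (91 - 639))) = -2/9 + 1/(9*(-26438 - 548)) = -2/9 + (⅑)/(-26986) = -2/9 + (⅑)*(-1/26986) = -2/9 - 1/242874 = -5997/26986 ≈ -0.22223)
(Z + 9543)/((-22050/(-23816) - 3621/10433) + 22469) = (-5997/26986 + 9543)/((-22050/(-23816) - 3621/10433) + 22469) = 257521401/(26986*((-22050*(-1/23816) - 3621*1/10433) + 22469)) = 257521401/(26986*((11025/11908 - 3621/10433) + 22469)) = 257521401/(26986*(71904957/124236164 + 22469)) = 257521401/(26986*(2791534273873/124236164)) = (257521401/26986)*(124236164/2791534273873) = 15996735504072882/37666171957368389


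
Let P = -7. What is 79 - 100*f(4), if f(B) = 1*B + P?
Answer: 379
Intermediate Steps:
f(B) = -7 + B (f(B) = 1*B - 7 = B - 7 = -7 + B)
79 - 100*f(4) = 79 - 100*(-7 + 4) = 79 - 100*(-3) = 79 + 300 = 379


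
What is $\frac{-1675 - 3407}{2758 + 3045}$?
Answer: $- \frac{726}{829} \approx -0.87575$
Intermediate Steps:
$\frac{-1675 - 3407}{2758 + 3045} = - \frac{5082}{5803} = \left(-5082\right) \frac{1}{5803} = - \frac{726}{829}$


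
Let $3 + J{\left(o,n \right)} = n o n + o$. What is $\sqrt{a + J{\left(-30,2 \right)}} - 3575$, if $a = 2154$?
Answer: $-3575 + \sqrt{2001} \approx -3530.3$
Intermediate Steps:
$J{\left(o,n \right)} = -3 + o + o n^{2}$ ($J{\left(o,n \right)} = -3 + \left(n o n + o\right) = -3 + \left(o n^{2} + o\right) = -3 + \left(o + o n^{2}\right) = -3 + o + o n^{2}$)
$\sqrt{a + J{\left(-30,2 \right)}} - 3575 = \sqrt{2154 - \left(33 + 120\right)} - 3575 = \sqrt{2154 - 153} - 3575 = \sqrt{2001} - 3575 = -3575 + \sqrt{2001}$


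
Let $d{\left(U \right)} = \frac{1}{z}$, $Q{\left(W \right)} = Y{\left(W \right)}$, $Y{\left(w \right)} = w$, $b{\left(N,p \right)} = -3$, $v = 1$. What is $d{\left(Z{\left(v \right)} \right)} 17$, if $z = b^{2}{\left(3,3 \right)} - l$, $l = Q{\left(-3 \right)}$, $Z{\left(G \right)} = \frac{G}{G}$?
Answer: $\frac{17}{12} \approx 1.4167$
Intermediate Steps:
$Z{\left(G \right)} = 1$
$Q{\left(W \right)} = W$
$l = -3$
$z = 12$ ($z = \left(-3\right)^{2} - -3 = 9 + 3 = 12$)
$d{\left(U \right)} = \frac{1}{12}$
$d{\left(Z{\left(v \right)} \right)} 17 = \frac{1}{12} \cdot 17 = \frac{17}{12}$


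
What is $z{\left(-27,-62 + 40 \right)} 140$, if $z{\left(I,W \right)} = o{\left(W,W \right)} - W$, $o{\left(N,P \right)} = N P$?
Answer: $70840$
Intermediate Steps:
$z{\left(I,W \right)} = W^{2} - W$ ($z{\left(I,W \right)} = W W - W = W^{2} - W$)
$z{\left(-27,-62 + 40 \right)} 140 = \left(-62 + 40\right) \left(-1 + \left(-62 + 40\right)\right) 140 = - 22 \left(-1 - 22\right) 140 = \left(-22\right) \left(-23\right) 140 = 506 \cdot 140 = 70840$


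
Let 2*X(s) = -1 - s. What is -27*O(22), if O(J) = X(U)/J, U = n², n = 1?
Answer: 27/22 ≈ 1.2273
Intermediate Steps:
U = 1 (U = 1² = 1)
X(s) = -½ - s/2 (X(s) = (-1 - s)/2 = -½ - s/2)
O(J) = -1/J (O(J) = (-½ - ½*1)/J = (-½ - ½)/J = -1/J)
-27*O(22) = -(-27)/22 = -27*(-1/22) = 27/22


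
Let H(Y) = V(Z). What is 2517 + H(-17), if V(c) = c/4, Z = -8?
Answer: 2515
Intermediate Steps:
V(c) = c/4 (V(c) = c*(¼) = c/4)
H(Y) = -2 (H(Y) = (¼)*(-8) = -2)
2517 + H(-17) = 2517 - 2 = 2515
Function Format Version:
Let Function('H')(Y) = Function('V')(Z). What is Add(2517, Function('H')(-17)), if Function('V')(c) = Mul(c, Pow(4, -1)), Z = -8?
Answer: 2515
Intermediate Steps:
Function('V')(c) = Mul(Rational(1, 4), c) (Function('V')(c) = Mul(c, Rational(1, 4)) = Mul(Rational(1, 4), c))
Function('H')(Y) = -2 (Function('H')(Y) = Mul(Rational(1, 4), -8) = -2)
Add(2517, Function('H')(-17)) = Add(2517, -2) = 2515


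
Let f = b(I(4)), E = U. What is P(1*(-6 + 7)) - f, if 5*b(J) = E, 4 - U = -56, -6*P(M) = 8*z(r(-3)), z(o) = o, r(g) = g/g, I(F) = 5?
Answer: -40/3 ≈ -13.333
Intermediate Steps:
r(g) = 1
P(M) = -4/3
U = 60 (U = 4 - 1*(-56) = 4 + 56 = 60)
E = 60
b(J) = 12 (b(J) = (1/5)*60 = 12)
f = 12
P(1*(-6 + 7)) - f = -4/3 - 1*12 = -4/3 - 12 = -40/3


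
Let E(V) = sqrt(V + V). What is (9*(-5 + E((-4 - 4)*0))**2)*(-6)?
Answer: -1350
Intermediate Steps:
E(V) = sqrt(2)*sqrt(V) (E(V) = sqrt(2*V) = sqrt(2)*sqrt(V))
(9*(-5 + E((-4 - 4)*0))**2)*(-6) = (9*(-5 + sqrt(2)*sqrt((-4 - 4)*0))**2)*(-6) = (9*(-5 + sqrt(2)*sqrt(-8*0))**2)*(-6) = (9*(-5 + sqrt(2)*sqrt(0))**2)*(-6) = (9*(-5 + sqrt(2)*0)**2)*(-6) = (9*(-5 + 0)**2)*(-6) = (9*(-5)**2)*(-6) = (9*25)*(-6) = 225*(-6) = -1350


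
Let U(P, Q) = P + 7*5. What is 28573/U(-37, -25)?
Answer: -28573/2 ≈ -14287.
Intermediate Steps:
U(P, Q) = 35 + P (U(P, Q) = P + 35 = 35 + P)
28573/U(-37, -25) = 28573/(35 - 37) = 28573/(-2) = 28573*(-½) = -28573/2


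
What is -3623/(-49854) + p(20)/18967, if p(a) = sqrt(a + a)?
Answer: 3623/49854 + 2*sqrt(10)/18967 ≈ 0.073006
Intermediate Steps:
p(a) = sqrt(2)*sqrt(a) (p(a) = sqrt(2*a) = sqrt(2)*sqrt(a))
-3623/(-49854) + p(20)/18967 = -3623/(-49854) + (sqrt(2)*sqrt(20))/18967 = -3623*(-1/49854) + (sqrt(2)*(2*sqrt(5)))*(1/18967) = 3623/49854 + (2*sqrt(10))*(1/18967) = 3623/49854 + 2*sqrt(10)/18967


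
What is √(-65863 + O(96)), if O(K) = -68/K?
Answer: I*√9484374/12 ≈ 256.64*I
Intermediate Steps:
√(-65863 + O(96)) = √(-65863 - 68/96) = √(-65863 - 68*1/96) = √(-65863 - 17/24) = √(-1580729/24) = I*√9484374/12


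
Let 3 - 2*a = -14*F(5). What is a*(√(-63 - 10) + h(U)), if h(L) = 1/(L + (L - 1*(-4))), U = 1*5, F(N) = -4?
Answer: -53/28 - 53*I*√73/2 ≈ -1.8929 - 226.42*I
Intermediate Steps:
U = 5
a = -53/2 (a = 3/2 - (-7)*(-4) = 3/2 - ½*56 = 3/2 - 28 = -53/2 ≈ -26.500)
h(L) = 1/(4 + 2*L) (h(L) = 1/(L + (L + 4)) = 1/(L + (4 + L)) = 1/(4 + 2*L))
a*(√(-63 - 10) + h(U)) = -53*(√(-63 - 10) + 1/(2*(2 + 5)))/2 = -53*(√(-73) + (½)/7)/2 = -53*(I*√73 + (½)*(⅐))/2 = -53*(I*√73 + 1/14)/2 = -53*(1/14 + I*√73)/2 = -53/28 - 53*I*√73/2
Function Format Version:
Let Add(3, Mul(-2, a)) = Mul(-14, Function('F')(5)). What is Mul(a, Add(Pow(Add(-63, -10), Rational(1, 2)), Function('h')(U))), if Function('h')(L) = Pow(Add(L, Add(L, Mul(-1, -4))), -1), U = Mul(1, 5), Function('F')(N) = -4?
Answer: Add(Rational(-53, 28), Mul(Rational(-53, 2), I, Pow(73, Rational(1, 2)))) ≈ Add(-1.8929, Mul(-226.42, I))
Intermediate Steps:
U = 5
a = Rational(-53, 2) (a = Add(Rational(3, 2), Mul(Rational(-1, 2), Mul(-14, -4))) = Add(Rational(3, 2), Mul(Rational(-1, 2), 56)) = Add(Rational(3, 2), -28) = Rational(-53, 2) ≈ -26.500)
Function('h')(L) = Pow(Add(4, Mul(2, L)), -1) (Function('h')(L) = Pow(Add(L, Add(L, 4)), -1) = Pow(Add(L, Add(4, L)), -1) = Pow(Add(4, Mul(2, L)), -1))
Mul(a, Add(Pow(Add(-63, -10), Rational(1, 2)), Function('h')(U))) = Mul(Rational(-53, 2), Add(Pow(Add(-63, -10), Rational(1, 2)), Mul(Rational(1, 2), Pow(Add(2, 5), -1)))) = Mul(Rational(-53, 2), Add(Pow(-73, Rational(1, 2)), Mul(Rational(1, 2), Pow(7, -1)))) = Mul(Rational(-53, 2), Add(Mul(I, Pow(73, Rational(1, 2))), Mul(Rational(1, 2), Rational(1, 7)))) = Mul(Rational(-53, 2), Add(Mul(I, Pow(73, Rational(1, 2))), Rational(1, 14))) = Mul(Rational(-53, 2), Add(Rational(1, 14), Mul(I, Pow(73, Rational(1, 2))))) = Add(Rational(-53, 28), Mul(Rational(-53, 2), I, Pow(73, Rational(1, 2))))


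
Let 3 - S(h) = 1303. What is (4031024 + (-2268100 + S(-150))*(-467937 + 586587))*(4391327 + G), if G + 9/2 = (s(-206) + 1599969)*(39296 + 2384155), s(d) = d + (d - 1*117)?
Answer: -1043698308268474292127200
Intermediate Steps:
S(h) = -1300 (S(h) = 3 - 1*1303 = 3 - 1303 = -1300)
s(d) = -117 + 2*d (s(d) = d + (d - 117) = d + (-117 + d) = -117 + 2*d)
G = 7752328934871/2 (G = -9/2 + ((-117 + 2*(-206)) + 1599969)*(39296 + 2384155) = -9/2 + ((-117 - 412) + 1599969)*2423451 = -9/2 + (-529 + 1599969)*2423451 = -9/2 + 1599440*2423451 = -9/2 + 3876164467440 = 7752328934871/2 ≈ 3.8762e+12)
(4031024 + (-2268100 + S(-150))*(-467937 + 586587))*(4391327 + G) = (4031024 + (-2268100 - 1300)*(-467937 + 586587))*(4391327 + 7752328934871/2) = (4031024 - 2269400*118650)*(7752337717525/2) = (4031024 - 269264310000)*(7752337717525/2) = -269260278976*7752337717525/2 = -1043698308268474292127200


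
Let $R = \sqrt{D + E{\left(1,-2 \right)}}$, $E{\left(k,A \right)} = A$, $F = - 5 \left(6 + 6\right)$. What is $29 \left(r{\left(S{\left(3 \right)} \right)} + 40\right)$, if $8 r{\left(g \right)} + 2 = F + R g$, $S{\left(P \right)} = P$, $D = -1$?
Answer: $\frac{3741}{4} + \frac{87 i \sqrt{3}}{8} \approx 935.25 + 18.836 i$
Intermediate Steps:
$F = -60$ ($F = \left(-5\right) 12 = -60$)
$R = i \sqrt{3}$ ($R = \sqrt{-1 - 2} = \sqrt{-3} = i \sqrt{3} \approx 1.732 i$)
$r{\left(g \right)} = - \frac{31}{4} + \frac{i g \sqrt{3}}{8}$ ($r{\left(g \right)} = - \frac{1}{4} + \frac{-60 + i \sqrt{3} g}{8} = - \frac{1}{4} + \frac{-60 + i g \sqrt{3}}{8} = - \frac{1}{4} + \left(- \frac{15}{2} + \frac{i g \sqrt{3}}{8}\right) = - \frac{31}{4} + \frac{i g \sqrt{3}}{8}$)
$29 \left(r{\left(S{\left(3 \right)} \right)} + 40\right) = 29 \left(\left(- \frac{31}{4} + \frac{1}{8} i 3 \sqrt{3}\right) + 40\right) = 29 \left(\left(- \frac{31}{4} + \frac{3 i \sqrt{3}}{8}\right) + 40\right) = 29 \left(\frac{129}{4} + \frac{3 i \sqrt{3}}{8}\right) = \frac{3741}{4} + \frac{87 i \sqrt{3}}{8}$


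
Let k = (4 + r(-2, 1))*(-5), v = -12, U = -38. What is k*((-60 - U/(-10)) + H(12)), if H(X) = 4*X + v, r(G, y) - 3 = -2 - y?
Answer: 556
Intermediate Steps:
r(G, y) = 1 - y (r(G, y) = 3 + (-2 - y) = 1 - y)
k = -20 (k = (4 + (1 - 1*1))*(-5) = (4 + (1 - 1))*(-5) = (4 + 0)*(-5) = 4*(-5) = -20)
H(X) = -12 + 4*X (H(X) = 4*X - 12 = -12 + 4*X)
k*((-60 - U/(-10)) + H(12)) = -20*((-60 - (-38)/(-10)) + (-12 + 4*12)) = -20*((-60 - (-38)*(-1)/10) + (-12 + 48)) = -20*((-60 - 1*19/5) + 36) = -20*((-60 - 19/5) + 36) = -20*(-319/5 + 36) = -20*(-139/5) = 556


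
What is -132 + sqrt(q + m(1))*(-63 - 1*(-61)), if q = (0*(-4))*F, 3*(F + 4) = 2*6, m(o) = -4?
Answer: -132 - 4*I ≈ -132.0 - 4.0*I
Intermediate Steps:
F = 0 (F = -4 + (2*6)/3 = -4 + (1/3)*12 = -4 + 4 = 0)
q = 0 (q = (0*(-4))*0 = 0*0 = 0)
-132 + sqrt(q + m(1))*(-63 - 1*(-61)) = -132 + sqrt(0 - 4)*(-63 - 1*(-61)) = -132 + sqrt(-4)*(-63 + 61) = -132 + (2*I)*(-2) = -132 - 4*I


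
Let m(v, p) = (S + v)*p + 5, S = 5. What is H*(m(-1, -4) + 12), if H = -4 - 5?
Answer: -9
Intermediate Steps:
H = -9
m(v, p) = 5 + p*(5 + v) (m(v, p) = (5 + v)*p + 5 = p*(5 + v) + 5 = 5 + p*(5 + v))
H*(m(-1, -4) + 12) = -9*((5 + 5*(-4) - 4*(-1)) + 12) = -9*((5 - 20 + 4) + 12) = -9*(-11 + 12) = -9*1 = -9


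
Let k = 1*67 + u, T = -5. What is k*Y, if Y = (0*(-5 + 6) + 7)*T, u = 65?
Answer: -4620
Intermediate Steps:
k = 132 (k = 1*67 + 65 = 67 + 65 = 132)
Y = -35 (Y = (0*(-5 + 6) + 7)*(-5) = (0*1 + 7)*(-5) = (0 + 7)*(-5) = 7*(-5) = -35)
k*Y = 132*(-35) = -4620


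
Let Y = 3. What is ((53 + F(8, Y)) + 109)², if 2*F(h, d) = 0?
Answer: 26244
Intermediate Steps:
F(h, d) = 0 (F(h, d) = (½)*0 = 0)
((53 + F(8, Y)) + 109)² = ((53 + 0) + 109)² = (53 + 109)² = 162² = 26244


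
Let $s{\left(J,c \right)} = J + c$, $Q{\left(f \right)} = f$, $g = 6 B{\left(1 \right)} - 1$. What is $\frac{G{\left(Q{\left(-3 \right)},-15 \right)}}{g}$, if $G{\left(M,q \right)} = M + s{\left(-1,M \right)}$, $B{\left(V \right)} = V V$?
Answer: $- \frac{7}{5} \approx -1.4$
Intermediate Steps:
$B{\left(V \right)} = V^{2}$
$g = 5$ ($g = 6 \cdot 1^{2} - 1 = 6 \cdot 1 - 1 = 6 - 1 = 5$)
$G{\left(M,q \right)} = -1 + 2 M$ ($G{\left(M,q \right)} = M + \left(-1 + M\right) = -1 + 2 M$)
$\frac{G{\left(Q{\left(-3 \right)},-15 \right)}}{g} = \frac{-1 + 2 \left(-3\right)}{5} = \left(-1 - 6\right) \frac{1}{5} = \left(-7\right) \frac{1}{5} = - \frac{7}{5}$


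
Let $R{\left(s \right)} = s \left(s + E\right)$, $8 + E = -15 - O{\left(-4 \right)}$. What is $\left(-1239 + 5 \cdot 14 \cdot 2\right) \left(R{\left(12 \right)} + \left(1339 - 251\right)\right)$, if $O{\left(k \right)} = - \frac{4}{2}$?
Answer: $-1077020$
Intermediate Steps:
$O{\left(k \right)} = -2$ ($O{\left(k \right)} = \left(-4\right) \frac{1}{2} = -2$)
$E = -21$ ($E = -8 - 13 = -21$)
$R{\left(s \right)} = s \left(-21 + s\right)$ ($R{\left(s \right)} = s \left(s - 21\right) = s \left(-21 + s\right)$)
$\left(-1239 + 5 \cdot 14 \cdot 2\right) \left(R{\left(12 \right)} + \left(1339 - 251\right)\right) = \left(-1239 + 5 \cdot 14 \cdot 2\right) \left(12 \left(-21 + 12\right) + \left(1339 - 251\right)\right) = \left(-1239 + 70 \cdot 2\right) \left(12 \left(-9\right) + \left(1339 - 251\right)\right) = \left(-1239 + 140\right) \left(-108 + 1088\right) = \left(-1099\right) 980 = -1077020$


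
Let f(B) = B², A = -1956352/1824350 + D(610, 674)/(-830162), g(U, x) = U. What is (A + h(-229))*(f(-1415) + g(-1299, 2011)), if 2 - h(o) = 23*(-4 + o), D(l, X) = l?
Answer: 130990325351661071024/12213758425 ≈ 1.0725e+10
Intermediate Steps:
A = -406300485631/378626511175 (A = -1956352/1824350 + 610/(-830162) = -1956352*1/1824350 + 610*(-1/830162) = -978176/912175 - 305/415081 = -406300485631/378626511175 ≈ -1.0731)
h(o) = 94 - 23*o (h(o) = 2 - 23*(-4 + o) = 2 - (-92 + 23*o) = 2 + (92 - 23*o) = 94 - 23*o)
(A + h(-229))*(f(-1415) + g(-1299, 2011)) = (-406300485631/378626511175 + (94 - 23*(-229)))*((-1415)² - 1299) = (-406300485631/378626511175 + (94 + 5267))*(2002225 - 1299) = (-406300485631/378626511175 + 5361)*2000926 = (2029410425923544/378626511175)*2000926 = 130990325351661071024/12213758425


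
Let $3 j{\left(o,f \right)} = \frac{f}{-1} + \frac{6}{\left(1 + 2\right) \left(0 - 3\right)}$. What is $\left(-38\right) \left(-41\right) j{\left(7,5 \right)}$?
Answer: $- \frac{26486}{9} \approx -2942.9$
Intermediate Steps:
$j{\left(o,f \right)} = - \frac{2}{9} - \frac{f}{3}$ ($j{\left(o,f \right)} = \frac{\frac{f}{-1} + \frac{6}{\left(1 + 2\right) \left(0 - 3\right)}}{3} = \frac{f \left(-1\right) + \frac{6}{3 \left(-3\right)}}{3} = \frac{- f + \frac{6}{-9}}{3} = \frac{- f + 6 \left(- \frac{1}{9}\right)}{3} = \frac{- f - \frac{2}{3}}{3} = \frac{- \frac{2}{3} - f}{3} = - \frac{2}{9} - \frac{f}{3}$)
$\left(-38\right) \left(-41\right) j{\left(7,5 \right)} = \left(-38\right) \left(-41\right) \left(- \frac{2}{9} - \frac{5}{3}\right) = 1558 \left(- \frac{2}{9} - \frac{5}{3}\right) = 1558 \left(- \frac{17}{9}\right) = - \frac{26486}{9}$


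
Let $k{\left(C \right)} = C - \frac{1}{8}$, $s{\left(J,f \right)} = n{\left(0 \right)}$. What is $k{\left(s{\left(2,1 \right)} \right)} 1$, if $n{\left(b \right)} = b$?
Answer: $- \frac{1}{8} \approx -0.125$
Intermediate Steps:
$s{\left(J,f \right)} = 0$
$k{\left(C \right)} = - \frac{1}{8} + C$ ($k{\left(C \right)} = C - \frac{1}{8} = - \frac{1}{8} + C$)
$k{\left(s{\left(2,1 \right)} \right)} 1 = \left(- \frac{1}{8} + 0\right) 1 = \left(- \frac{1}{8}\right) 1 = - \frac{1}{8}$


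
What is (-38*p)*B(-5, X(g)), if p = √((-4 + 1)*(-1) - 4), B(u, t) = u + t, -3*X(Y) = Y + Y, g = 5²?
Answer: 2470*I/3 ≈ 823.33*I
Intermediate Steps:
g = 25
X(Y) = -2*Y/3 (X(Y) = -(Y + Y)/3 = -2*Y/3)
B(u, t) = t + u
p = I (p = √(-3*(-1) - 4) = √(3 - 4) = √(-1) = I ≈ 1.0*I)
(-38*p)*B(-5, X(g)) = (-38*I)*(-⅔*25 - 5) = (-38*I)*(-50/3 - 5) = -38*I*(-65/3) = 2470*I/3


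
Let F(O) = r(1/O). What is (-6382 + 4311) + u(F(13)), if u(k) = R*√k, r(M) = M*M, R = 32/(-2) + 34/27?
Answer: -727319/351 ≈ -2072.1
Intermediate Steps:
R = -398/27 (R = 32*(-½) + 34*(1/27) = -16 + 34/27 = -398/27 ≈ -14.741)
r(M) = M²
F(O) = O⁻² (F(O) = (1/O)² = O⁻²)
u(k) = -398*√k/27
(-6382 + 4311) + u(F(13)) = (-6382 + 4311) - 398*√(13⁻²)/27 = -2071 - 398*√(1/169)/27 = -2071 - 398/27*1/13 = -2071 - 398/351 = -727319/351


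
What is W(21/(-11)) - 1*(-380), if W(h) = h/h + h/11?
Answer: 46080/121 ≈ 380.83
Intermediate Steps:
W(h) = 1 + h/11 (W(h) = 1 + h*(1/11) = 1 + h/11)
W(21/(-11)) - 1*(-380) = (1 + (21/(-11))/11) - 1*(-380) = (1 + (21*(-1/11))/11) + 380 = (1 + (1/11)*(-21/11)) + 380 = (1 - 21/121) + 380 = 100/121 + 380 = 46080/121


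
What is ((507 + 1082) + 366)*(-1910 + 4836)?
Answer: 5720330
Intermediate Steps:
((507 + 1082) + 366)*(-1910 + 4836) = (1589 + 366)*2926 = 1955*2926 = 5720330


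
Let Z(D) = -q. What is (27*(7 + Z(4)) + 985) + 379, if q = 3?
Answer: 1472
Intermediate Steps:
Z(D) = -3 (Z(D) = -1*3 = -3)
(27*(7 + Z(4)) + 985) + 379 = (27*(7 - 3) + 985) + 379 = (27*4 + 985) + 379 = (108 + 985) + 379 = 1093 + 379 = 1472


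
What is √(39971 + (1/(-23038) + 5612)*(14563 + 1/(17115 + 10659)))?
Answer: √929918248287387778737089/106642902 ≈ 9042.5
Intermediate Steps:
√(39971 + (1/(-23038) + 5612)*(14563 + 1/(17115 + 10659))) = √(39971 + (-1/23038 + 5612)*(14563 + 1/27774)) = √(39971 + 129289255*(14563 + 1/27774)/23038) = √(39971 + (129289255/23038)*(404472763/27774)) = √(39971 + 52293982196061565/639857412) = √(52319557936676617/639857412) = √929918248287387778737089/106642902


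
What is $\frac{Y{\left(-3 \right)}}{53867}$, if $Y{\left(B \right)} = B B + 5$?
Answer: $\frac{14}{53867} \approx 0.0002599$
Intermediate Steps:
$Y{\left(B \right)} = 5 + B^{2}$ ($Y{\left(B \right)} = B^{2} + 5 = 5 + B^{2}$)
$\frac{Y{\left(-3 \right)}}{53867} = \frac{5 + \left(-3\right)^{2}}{53867} = \left(5 + 9\right) \frac{1}{53867} = 14 \cdot \frac{1}{53867} = \frac{14}{53867}$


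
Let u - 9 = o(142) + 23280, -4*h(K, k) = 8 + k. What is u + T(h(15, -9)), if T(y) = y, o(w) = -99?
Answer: 92761/4 ≈ 23190.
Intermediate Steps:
h(K, k) = -2 - k/4 (h(K, k) = -(8 + k)/4 = -2 - k/4)
u = 23190 (u = 9 + (-99 + 23280) = 9 + 23181 = 23190)
u + T(h(15, -9)) = 23190 + (-2 - ¼*(-9)) = 23190 + (-2 + 9/4) = 23190 + ¼ = 92761/4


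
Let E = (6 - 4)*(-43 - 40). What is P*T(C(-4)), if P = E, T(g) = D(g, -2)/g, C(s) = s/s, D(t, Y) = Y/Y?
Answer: -166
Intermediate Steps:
D(t, Y) = 1
C(s) = 1
T(g) = 1/g
E = -166 (E = 2*(-83) = -166)
P = -166
P*T(C(-4)) = -166/1 = -166*1 = -166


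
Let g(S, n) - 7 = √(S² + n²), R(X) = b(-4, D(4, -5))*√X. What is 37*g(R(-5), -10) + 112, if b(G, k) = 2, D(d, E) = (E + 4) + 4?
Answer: 371 + 148*√5 ≈ 701.94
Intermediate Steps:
D(d, E) = 8 + E (D(d, E) = (4 + E) + 4 = 8 + E)
R(X) = 2*√X
g(S, n) = 7 + √(S² + n²)
37*g(R(-5), -10) + 112 = 37*(7 + √((2*√(-5))² + (-10)²)) + 112 = 37*(7 + √((2*(I*√5))² + 100)) + 112 = 37*(7 + √((2*I*√5)² + 100)) + 112 = 37*(7 + √(-20 + 100)) + 112 = 37*(7 + √80) + 112 = 37*(7 + 4*√5) + 112 = (259 + 148*√5) + 112 = 371 + 148*√5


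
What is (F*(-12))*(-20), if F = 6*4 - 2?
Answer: 5280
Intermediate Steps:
F = 22 (F = 24 - 2 = 22)
(F*(-12))*(-20) = (22*(-12))*(-20) = -264*(-20) = 5280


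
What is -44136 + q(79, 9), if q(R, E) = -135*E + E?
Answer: -45342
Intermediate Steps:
q(R, E) = -134*E
-44136 + q(79, 9) = -44136 - 134*9 = -44136 - 1206 = -45342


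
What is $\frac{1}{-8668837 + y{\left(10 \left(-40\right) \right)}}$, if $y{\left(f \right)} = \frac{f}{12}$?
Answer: $- \frac{3}{26006611} \approx -1.1536 \cdot 10^{-7}$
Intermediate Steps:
$y{\left(f \right)} = \frac{f}{12}$ ($y{\left(f \right)} = f \frac{1}{12} = \frac{f}{12}$)
$\frac{1}{-8668837 + y{\left(10 \left(-40\right) \right)}} = \frac{1}{-8668837 + \frac{10 \left(-40\right)}{12}} = \frac{1}{-8668837 + \frac{1}{12} \left(-400\right)} = \frac{1}{-8668837 - \frac{100}{3}} = \frac{1}{- \frac{26006611}{3}} = - \frac{3}{26006611}$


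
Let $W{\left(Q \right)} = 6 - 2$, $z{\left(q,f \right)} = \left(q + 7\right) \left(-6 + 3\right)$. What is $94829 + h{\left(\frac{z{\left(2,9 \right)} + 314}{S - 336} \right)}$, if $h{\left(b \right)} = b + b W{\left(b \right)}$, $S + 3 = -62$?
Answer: $\frac{38024994}{401} \approx 94825.0$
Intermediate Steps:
$S = -65$ ($S = -3 - 62 = -65$)
$z{\left(q,f \right)} = -21 - 3 q$ ($z{\left(q,f \right)} = \left(7 + q\right) \left(-3\right) = -21 - 3 q$)
$W{\left(Q \right)} = 4$
$h{\left(b \right)} = 5 b$ ($h{\left(b \right)} = b + b 4 = b + 4 b = 5 b$)
$94829 + h{\left(\frac{z{\left(2,9 \right)} + 314}{S - 336} \right)} = 94829 + 5 \frac{\left(-21 - 6\right) + 314}{-65 - 336} = 94829 + 5 \frac{\left(-21 - 6\right) + 314}{-401} = 94829 + 5 \left(-27 + 314\right) \left(- \frac{1}{401}\right) = 94829 + 5 \cdot 287 \left(- \frac{1}{401}\right) = 94829 + 5 \left(- \frac{287}{401}\right) = 94829 - \frac{1435}{401} = \frac{38024994}{401}$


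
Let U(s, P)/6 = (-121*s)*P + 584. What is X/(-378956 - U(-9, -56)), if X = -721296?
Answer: 180324/4139 ≈ 43.567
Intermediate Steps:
U(s, P) = 3504 - 726*P*s (U(s, P) = 6*((-121*s)*P + 584) = 6*(-121*P*s + 584) = 6*(584 - 121*P*s) = 3504 - 726*P*s)
X/(-378956 - U(-9, -56)) = -721296/(-378956 - (3504 - 726*(-56)*(-9))) = -721296/(-378956 - (3504 - 365904)) = -721296/(-378956 - 1*(-362400)) = -721296/(-378956 + 362400) = -721296/(-16556) = -721296*(-1/16556) = 180324/4139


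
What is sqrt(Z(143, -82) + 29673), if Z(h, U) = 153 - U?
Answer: 2*sqrt(7477) ≈ 172.94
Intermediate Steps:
sqrt(Z(143, -82) + 29673) = sqrt((153 - 1*(-82)) + 29673) = sqrt((153 + 82) + 29673) = sqrt(235 + 29673) = sqrt(29908) = 2*sqrt(7477)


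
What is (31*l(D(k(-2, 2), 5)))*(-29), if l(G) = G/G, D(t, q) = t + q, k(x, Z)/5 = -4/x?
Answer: -899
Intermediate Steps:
k(x, Z) = -20/x (k(x, Z) = 5*(-4/x) = -20/x)
D(t, q) = q + t
l(G) = 1
(31*l(D(k(-2, 2), 5)))*(-29) = (31*1)*(-29) = 31*(-29) = -899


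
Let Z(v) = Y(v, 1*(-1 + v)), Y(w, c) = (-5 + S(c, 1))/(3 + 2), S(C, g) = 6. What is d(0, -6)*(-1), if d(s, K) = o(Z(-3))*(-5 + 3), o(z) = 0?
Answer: 0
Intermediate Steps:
Y(w, c) = ⅕ (Y(w, c) = (-5 + 6)/(3 + 2) = 1/5 = 1*(⅕) = ⅕)
Z(v) = ⅕
d(s, K) = 0 (d(s, K) = 0*(-5 + 3) = 0*(-2) = 0)
d(0, -6)*(-1) = 0*(-1) = 0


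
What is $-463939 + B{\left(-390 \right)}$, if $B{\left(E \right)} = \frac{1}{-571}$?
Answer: $- \frac{264909170}{571} \approx -4.6394 \cdot 10^{5}$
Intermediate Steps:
$B{\left(E \right)} = - \frac{1}{571}$
$-463939 + B{\left(-390 \right)} = -463939 - \frac{1}{571} = - \frac{264909170}{571}$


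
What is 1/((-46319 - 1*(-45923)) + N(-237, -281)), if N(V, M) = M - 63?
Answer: -1/740 ≈ -0.0013514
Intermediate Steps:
N(V, M) = -63 + M
1/((-46319 - 1*(-45923)) + N(-237, -281)) = 1/((-46319 - 1*(-45923)) + (-63 - 281)) = 1/((-46319 + 45923) - 344) = 1/(-396 - 344) = 1/(-740) = -1/740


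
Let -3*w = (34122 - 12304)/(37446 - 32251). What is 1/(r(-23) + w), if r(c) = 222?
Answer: 15585/3438052 ≈ 0.0045331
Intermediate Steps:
w = -21818/15585 (w = -(34122 - 12304)/(3*(37446 - 32251)) = -21818/(3*5195) = -1/3*21818/5195 = -21818/15585 ≈ -1.3999)
1/(r(-23) + w) = 1/(222 - 21818/15585) = 1/(3438052/15585) = 15585/3438052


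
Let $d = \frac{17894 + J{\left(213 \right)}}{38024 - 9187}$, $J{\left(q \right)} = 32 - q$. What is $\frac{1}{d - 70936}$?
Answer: $- \frac{28837}{2045563719} \approx -1.4097 \cdot 10^{-5}$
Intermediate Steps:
$d = \frac{17713}{28837}$ ($d = \frac{17894 + \left(32 - 213\right)}{38024 - 9187} = \frac{17894 + \left(32 - 213\right)}{28837} = \left(17894 - 181\right) \frac{1}{28837} = 17713 \cdot \frac{1}{28837} = \frac{17713}{28837} \approx 0.61425$)
$\frac{1}{d - 70936} = \frac{1}{\frac{17713}{28837} - 70936} = \frac{1}{- \frac{2045563719}{28837}} = - \frac{28837}{2045563719}$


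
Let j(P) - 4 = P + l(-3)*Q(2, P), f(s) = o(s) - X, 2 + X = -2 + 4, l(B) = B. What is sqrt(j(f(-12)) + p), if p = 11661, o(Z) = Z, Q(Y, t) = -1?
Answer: 2*sqrt(2914) ≈ 107.96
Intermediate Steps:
X = 0 (X = -2 + (-2 + 4) = -2 + 2 = 0)
f(s) = s (f(s) = s - 1*0 = s + 0 = s)
j(P) = 7 + P (j(P) = 4 + (P - 3*(-1)) = 4 + (P + 3) = 4 + (3 + P) = 7 + P)
sqrt(j(f(-12)) + p) = sqrt((7 - 12) + 11661) = sqrt(-5 + 11661) = sqrt(11656) = 2*sqrt(2914)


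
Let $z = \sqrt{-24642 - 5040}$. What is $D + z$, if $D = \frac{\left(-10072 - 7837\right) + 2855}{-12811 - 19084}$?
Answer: $\frac{15054}{31895} + 3 i \sqrt{3298} \approx 0.47199 + 172.28 i$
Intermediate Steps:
$z = 3 i \sqrt{3298}$ ($z = \sqrt{-29682} = 3 i \sqrt{3298} \approx 172.28 i$)
$D = \frac{15054}{31895}$ ($D = \frac{\left(-10072 - 7837\right) + 2855}{-31895} = \left(-17909 + 2855\right) \left(- \frac{1}{31895}\right) = \left(-15054\right) \left(- \frac{1}{31895}\right) = \frac{15054}{31895} \approx 0.47199$)
$D + z = \frac{15054}{31895} + 3 i \sqrt{3298}$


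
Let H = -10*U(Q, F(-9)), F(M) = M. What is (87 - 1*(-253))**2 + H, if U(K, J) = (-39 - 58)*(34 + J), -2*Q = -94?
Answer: 139850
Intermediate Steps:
Q = 47 (Q = -1/2*(-94) = 47)
U(K, J) = -3298 - 97*J (U(K, J) = -97*(34 + J) = -3298 - 97*J)
H = 24250 (H = -10*(-3298 - 97*(-9)) = -10*(-3298 + 873) = -10*(-2425) = 24250)
(87 - 1*(-253))**2 + H = (87 - 1*(-253))**2 + 24250 = (87 + 253)**2 + 24250 = 340**2 + 24250 = 115600 + 24250 = 139850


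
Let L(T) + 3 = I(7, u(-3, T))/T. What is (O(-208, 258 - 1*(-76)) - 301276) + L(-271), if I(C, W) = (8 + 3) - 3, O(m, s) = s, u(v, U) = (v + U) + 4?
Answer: -81556103/271 ≈ -3.0095e+5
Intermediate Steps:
u(v, U) = 4 + U + v (u(v, U) = (U + v) + 4 = 4 + U + v)
I(C, W) = 8 (I(C, W) = 11 - 3 = 8)
L(T) = -3 + 8/T
(O(-208, 258 - 1*(-76)) - 301276) + L(-271) = ((258 - 1*(-76)) - 301276) + (-3 + 8/(-271)) = ((258 + 76) - 301276) + (-3 + 8*(-1/271)) = (334 - 301276) + (-3 - 8/271) = -300942 - 821/271 = -81556103/271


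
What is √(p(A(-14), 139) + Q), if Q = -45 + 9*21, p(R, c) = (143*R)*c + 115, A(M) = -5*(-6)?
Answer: √596569 ≈ 772.38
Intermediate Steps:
A(M) = 30
p(R, c) = 115 + 143*R*c (p(R, c) = 143*R*c + 115 = 115 + 143*R*c)
Q = 144 (Q = -45 + 189 = 144)
√(p(A(-14), 139) + Q) = √((115 + 143*30*139) + 144) = √((115 + 596310) + 144) = √(596425 + 144) = √596569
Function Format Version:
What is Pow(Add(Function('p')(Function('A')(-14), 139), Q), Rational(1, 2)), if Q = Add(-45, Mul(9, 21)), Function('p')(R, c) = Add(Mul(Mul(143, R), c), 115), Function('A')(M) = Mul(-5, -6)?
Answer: Pow(596569, Rational(1, 2)) ≈ 772.38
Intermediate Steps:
Function('A')(M) = 30
Function('p')(R, c) = Add(115, Mul(143, R, c)) (Function('p')(R, c) = Add(Mul(143, R, c), 115) = Add(115, Mul(143, R, c)))
Q = 144 (Q = Add(-45, 189) = 144)
Pow(Add(Function('p')(Function('A')(-14), 139), Q), Rational(1, 2)) = Pow(Add(Add(115, Mul(143, 30, 139)), 144), Rational(1, 2)) = Pow(Add(Add(115, 596310), 144), Rational(1, 2)) = Pow(Add(596425, 144), Rational(1, 2)) = Pow(596569, Rational(1, 2))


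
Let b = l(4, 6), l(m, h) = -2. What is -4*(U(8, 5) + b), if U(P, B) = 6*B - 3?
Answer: -100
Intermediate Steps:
b = -2
U(P, B) = -3 + 6*B
-4*(U(8, 5) + b) = -4*((-3 + 6*5) - 2) = -4*((-3 + 30) - 2) = -4*(27 - 2) = -4*25 = -100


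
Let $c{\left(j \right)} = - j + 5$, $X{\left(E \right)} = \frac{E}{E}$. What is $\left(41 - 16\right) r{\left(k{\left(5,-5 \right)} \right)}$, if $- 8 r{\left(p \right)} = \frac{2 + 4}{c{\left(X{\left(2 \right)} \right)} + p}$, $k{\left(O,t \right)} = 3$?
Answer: $- \frac{75}{28} \approx -2.6786$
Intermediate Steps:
$X{\left(E \right)} = 1$
$c{\left(j \right)} = 5 - j$
$r{\left(p \right)} = - \frac{3}{4 \left(4 + p\right)}$ ($r{\left(p \right)} = - \frac{\left(2 + 4\right) \frac{1}{\left(5 - 1\right) + p}}{8} = - \frac{6 \frac{1}{\left(5 - 1\right) + p}}{8} = - \frac{6 \frac{1}{4 + p}}{8} = - \frac{3}{4 \left(4 + p\right)}$)
$\left(41 - 16\right) r{\left(k{\left(5,-5 \right)} \right)} = \left(41 - 16\right) \left(- \frac{3}{16 + 4 \cdot 3}\right) = 25 \left(- \frac{3}{16 + 12}\right) = 25 \left(- \frac{3}{28}\right) = - \frac{75}{28}$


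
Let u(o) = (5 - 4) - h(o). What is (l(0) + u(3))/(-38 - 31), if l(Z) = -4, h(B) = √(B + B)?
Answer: 1/23 + √6/69 ≈ 0.078978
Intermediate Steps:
h(B) = √2*√B (h(B) = √(2*B) = √2*√B)
u(o) = 1 - √2*√o (u(o) = (5 - 4) - √2*√o = 1 - √2*√o)
(l(0) + u(3))/(-38 - 31) = (-4 + (1 - √2*√3))/(-38 - 31) = (-4 + (1 - √6))/(-69) = -(-3 - √6)/69 = 1/23 + √6/69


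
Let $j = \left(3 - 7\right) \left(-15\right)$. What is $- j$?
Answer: $-60$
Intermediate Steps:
$j = 60$ ($j = \left(-4\right) \left(-15\right) = 60$)
$- j = \left(-1\right) 60 = -60$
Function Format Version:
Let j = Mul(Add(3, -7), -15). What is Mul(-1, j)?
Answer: -60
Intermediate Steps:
j = 60 (j = Mul(-4, -15) = 60)
Mul(-1, j) = Mul(-1, 60) = -60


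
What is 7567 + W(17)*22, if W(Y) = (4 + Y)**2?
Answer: 17269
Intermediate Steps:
7567 + W(17)*22 = 7567 + (4 + 17)**2*22 = 7567 + 21**2*22 = 7567 + 441*22 = 7567 + 9702 = 17269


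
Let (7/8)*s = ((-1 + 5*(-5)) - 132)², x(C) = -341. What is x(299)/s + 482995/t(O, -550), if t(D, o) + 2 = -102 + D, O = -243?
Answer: -96460725729/69300064 ≈ -1391.9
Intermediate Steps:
t(D, o) = -104 + D (t(D, o) = -2 + (-102 + D) = -104 + D)
s = 199712/7 (s = 8*((-1 + 5*(-5)) - 132)²/7 = 8*((-1 - 25) - 132)²/7 = 8*(-26 - 132)²/7 = (8/7)*(-158)² = (8/7)*24964 = 199712/7 ≈ 28530.)
x(299)/s + 482995/t(O, -550) = -341/199712/7 + 482995/(-104 - 243) = -341*7/199712 + 482995/(-347) = -2387/199712 + 482995*(-1/347) = -2387/199712 - 482995/347 = -96460725729/69300064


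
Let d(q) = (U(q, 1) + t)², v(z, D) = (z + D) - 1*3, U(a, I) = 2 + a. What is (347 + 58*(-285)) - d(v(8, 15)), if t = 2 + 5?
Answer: -17024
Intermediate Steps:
v(z, D) = -3 + D + z (v(z, D) = (D + z) - 3 = -3 + D + z)
t = 7
d(q) = (9 + q)² (d(q) = ((2 + q) + 7)² = (9 + q)²)
(347 + 58*(-285)) - d(v(8, 15)) = (347 + 58*(-285)) - (9 + (-3 + 15 + 8))² = (347 - 16530) - (9 + 20)² = -16183 - 1*29² = -16183 - 1*841 = -16183 - 841 = -17024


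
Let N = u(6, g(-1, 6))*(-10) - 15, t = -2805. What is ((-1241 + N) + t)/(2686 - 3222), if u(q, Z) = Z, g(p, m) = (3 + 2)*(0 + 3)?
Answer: 4211/536 ≈ 7.8563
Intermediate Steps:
g(p, m) = 15 (g(p, m) = 5*3 = 15)
N = -165 (N = 15*(-10) - 15 = -150 - 15 = -165)
((-1241 + N) + t)/(2686 - 3222) = ((-1241 - 165) - 2805)/(2686 - 3222) = (-1406 - 2805)/(-536) = -4211*(-1/536) = 4211/536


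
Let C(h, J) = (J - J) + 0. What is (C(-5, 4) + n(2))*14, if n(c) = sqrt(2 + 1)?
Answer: 14*sqrt(3) ≈ 24.249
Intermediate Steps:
n(c) = sqrt(3)
C(h, J) = 0 (C(h, J) = 0 + 0 = 0)
(C(-5, 4) + n(2))*14 = (0 + sqrt(3))*14 = sqrt(3)*14 = 14*sqrt(3)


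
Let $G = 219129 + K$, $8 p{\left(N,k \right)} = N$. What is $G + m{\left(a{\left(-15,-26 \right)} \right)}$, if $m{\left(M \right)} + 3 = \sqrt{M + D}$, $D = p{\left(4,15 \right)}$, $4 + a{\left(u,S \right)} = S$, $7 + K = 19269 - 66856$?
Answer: $171532 + \frac{i \sqrt{118}}{2} \approx 1.7153 \cdot 10^{5} + 5.4314 i$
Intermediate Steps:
$K = -47594$ ($K = -7 + \left(19269 - 66856\right) = -7 - 47587 = -47594$)
$p{\left(N,k \right)} = \frac{N}{8}$
$a{\left(u,S \right)} = -4 + S$
$D = \frac{1}{2}$ ($D = \frac{1}{8} \cdot 4 = \frac{1}{2} \approx 0.5$)
$G = 171535$ ($G = 219129 - 47594 = 171535$)
$m{\left(M \right)} = -3 + \sqrt{\frac{1}{2} + M}$ ($m{\left(M \right)} = -3 + \sqrt{M + \frac{1}{2}} = -3 + \sqrt{\frac{1}{2} + M}$)
$G + m{\left(a{\left(-15,-26 \right)} \right)} = 171535 - \left(3 - \frac{\sqrt{2 + 4 \left(-4 - 26\right)}}{2}\right) = 171535 - \left(3 - \frac{\sqrt{2 + 4 \left(-30\right)}}{2}\right) = 171535 - \left(3 - \frac{\sqrt{2 - 120}}{2}\right) = 171535 - \left(3 - \frac{\sqrt{-118}}{2}\right) = 171535 - \left(3 - \frac{i \sqrt{118}}{2}\right) = 171532 + \frac{i \sqrt{118}}{2}$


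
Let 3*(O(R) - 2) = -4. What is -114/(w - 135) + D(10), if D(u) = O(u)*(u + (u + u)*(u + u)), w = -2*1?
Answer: 112682/411 ≈ 274.17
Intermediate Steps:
w = -2
O(R) = ⅔ (O(R) = 2 + (⅓)*(-4) = 2 - 4/3 = ⅔)
D(u) = 2*u/3 + 8*u²/3 (D(u) = 2*(u + (u + u)*(u + u))/3 = 2*(u + (2*u)*(2*u))/3 = 2*(u + 4*u²)/3 = 2*u/3 + 8*u²/3)
-114/(w - 135) + D(10) = -114/(-2 - 135) + (⅔)*10*(1 + 4*10) = -114/(-137) + (⅔)*10*(1 + 40) = -114*(-1/137) + (⅔)*10*41 = 114/137 + 820/3 = 112682/411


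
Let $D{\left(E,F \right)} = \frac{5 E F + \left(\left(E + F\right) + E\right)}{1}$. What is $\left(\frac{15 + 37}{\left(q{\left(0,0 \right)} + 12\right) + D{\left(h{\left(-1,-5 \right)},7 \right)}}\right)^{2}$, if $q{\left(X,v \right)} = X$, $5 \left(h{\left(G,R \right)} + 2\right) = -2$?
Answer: $\frac{67600}{121801} \approx 0.555$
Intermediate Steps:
$h{\left(G,R \right)} = - \frac{12}{5}$ ($h{\left(G,R \right)} = -2 + \frac{1}{5} \left(-2\right) = -2 - \frac{2}{5} = - \frac{12}{5}$)
$D{\left(E,F \right)} = F + 2 E + 5 E F$ ($D{\left(E,F \right)} = \left(5 E F + \left(F + 2 E\right)\right) 1 = \left(F + 2 E + 5 E F\right) 1 = F + 2 E + 5 E F$)
$\left(\frac{15 + 37}{\left(q{\left(0,0 \right)} + 12\right) + D{\left(h{\left(-1,-5 \right)},7 \right)}}\right)^{2} = \left(\frac{15 + 37}{\left(0 + 12\right) + \left(7 + 2 \left(- \frac{12}{5}\right) + 5 \left(- \frac{12}{5}\right) 7\right)}\right)^{2} = \left(\frac{52}{12 - \frac{409}{5}}\right)^{2} = \left(\frac{52}{- \frac{349}{5}}\right)^{2} = \left(52 \left(- \frac{5}{349}\right)\right)^{2} = \left(- \frac{260}{349}\right)^{2} = \frac{67600}{121801}$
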